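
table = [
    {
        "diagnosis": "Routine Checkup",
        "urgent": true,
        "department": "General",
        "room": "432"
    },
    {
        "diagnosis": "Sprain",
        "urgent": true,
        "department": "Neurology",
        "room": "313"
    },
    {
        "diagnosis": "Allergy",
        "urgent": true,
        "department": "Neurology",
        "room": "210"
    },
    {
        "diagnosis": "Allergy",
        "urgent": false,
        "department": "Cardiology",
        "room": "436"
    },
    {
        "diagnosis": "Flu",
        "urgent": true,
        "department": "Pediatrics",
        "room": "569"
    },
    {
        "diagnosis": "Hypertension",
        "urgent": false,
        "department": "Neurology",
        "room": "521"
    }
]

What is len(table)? 6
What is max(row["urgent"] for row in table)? True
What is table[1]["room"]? "313"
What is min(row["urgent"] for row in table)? False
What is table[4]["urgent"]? True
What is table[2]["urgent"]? True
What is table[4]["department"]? "Pediatrics"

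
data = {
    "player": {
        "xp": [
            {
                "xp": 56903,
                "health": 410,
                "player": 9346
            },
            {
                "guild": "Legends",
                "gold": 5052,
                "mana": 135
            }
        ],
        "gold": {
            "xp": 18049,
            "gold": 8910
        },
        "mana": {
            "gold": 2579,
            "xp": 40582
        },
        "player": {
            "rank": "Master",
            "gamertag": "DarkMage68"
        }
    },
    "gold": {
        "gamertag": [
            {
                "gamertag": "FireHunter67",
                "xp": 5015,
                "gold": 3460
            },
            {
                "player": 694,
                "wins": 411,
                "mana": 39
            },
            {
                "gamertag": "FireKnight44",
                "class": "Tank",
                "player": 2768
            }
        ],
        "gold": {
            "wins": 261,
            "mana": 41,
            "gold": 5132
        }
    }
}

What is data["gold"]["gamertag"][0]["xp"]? 5015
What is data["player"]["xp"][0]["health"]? 410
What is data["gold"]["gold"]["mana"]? 41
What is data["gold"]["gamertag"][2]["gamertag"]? "FireKnight44"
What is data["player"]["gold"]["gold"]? 8910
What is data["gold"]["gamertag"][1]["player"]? 694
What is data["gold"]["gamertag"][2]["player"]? 2768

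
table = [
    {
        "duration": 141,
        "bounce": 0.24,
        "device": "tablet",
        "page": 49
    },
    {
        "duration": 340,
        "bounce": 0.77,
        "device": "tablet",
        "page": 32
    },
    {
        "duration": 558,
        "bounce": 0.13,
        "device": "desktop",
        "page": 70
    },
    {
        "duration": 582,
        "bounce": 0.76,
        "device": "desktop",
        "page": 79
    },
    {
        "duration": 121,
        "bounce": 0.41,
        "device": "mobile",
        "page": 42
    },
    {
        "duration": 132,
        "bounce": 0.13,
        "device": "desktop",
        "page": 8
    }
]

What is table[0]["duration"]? 141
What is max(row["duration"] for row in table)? 582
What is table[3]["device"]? "desktop"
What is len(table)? 6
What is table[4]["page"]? 42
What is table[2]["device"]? "desktop"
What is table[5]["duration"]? 132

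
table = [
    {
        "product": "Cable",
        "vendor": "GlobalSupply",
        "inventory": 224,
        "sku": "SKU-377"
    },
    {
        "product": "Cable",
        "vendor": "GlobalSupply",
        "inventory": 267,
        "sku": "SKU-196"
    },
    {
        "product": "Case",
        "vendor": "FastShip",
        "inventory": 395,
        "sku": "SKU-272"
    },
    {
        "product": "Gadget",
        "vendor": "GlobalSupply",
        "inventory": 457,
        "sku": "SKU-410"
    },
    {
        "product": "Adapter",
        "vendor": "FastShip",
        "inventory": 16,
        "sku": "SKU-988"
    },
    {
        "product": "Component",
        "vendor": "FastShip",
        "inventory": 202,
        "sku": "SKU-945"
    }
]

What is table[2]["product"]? "Case"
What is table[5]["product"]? "Component"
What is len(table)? 6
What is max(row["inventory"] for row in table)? 457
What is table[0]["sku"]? "SKU-377"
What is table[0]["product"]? "Cable"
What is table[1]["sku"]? "SKU-196"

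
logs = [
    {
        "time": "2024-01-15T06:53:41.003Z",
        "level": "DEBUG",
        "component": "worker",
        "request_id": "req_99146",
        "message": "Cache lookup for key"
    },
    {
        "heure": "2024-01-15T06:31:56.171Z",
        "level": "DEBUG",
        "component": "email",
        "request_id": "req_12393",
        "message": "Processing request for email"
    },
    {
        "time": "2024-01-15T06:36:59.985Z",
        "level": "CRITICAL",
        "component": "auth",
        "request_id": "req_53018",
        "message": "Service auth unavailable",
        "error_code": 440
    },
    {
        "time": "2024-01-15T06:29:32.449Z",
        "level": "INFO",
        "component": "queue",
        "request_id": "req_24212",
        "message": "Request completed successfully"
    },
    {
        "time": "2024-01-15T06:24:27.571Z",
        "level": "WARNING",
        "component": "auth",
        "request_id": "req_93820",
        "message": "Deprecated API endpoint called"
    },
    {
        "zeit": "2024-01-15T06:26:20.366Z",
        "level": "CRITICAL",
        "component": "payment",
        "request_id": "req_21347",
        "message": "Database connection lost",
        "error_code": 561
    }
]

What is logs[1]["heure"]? "2024-01-15T06:31:56.171Z"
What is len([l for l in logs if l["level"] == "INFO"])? 1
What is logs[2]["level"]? "CRITICAL"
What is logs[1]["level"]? "DEBUG"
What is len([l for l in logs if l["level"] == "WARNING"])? 1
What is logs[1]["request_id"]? "req_12393"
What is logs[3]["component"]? "queue"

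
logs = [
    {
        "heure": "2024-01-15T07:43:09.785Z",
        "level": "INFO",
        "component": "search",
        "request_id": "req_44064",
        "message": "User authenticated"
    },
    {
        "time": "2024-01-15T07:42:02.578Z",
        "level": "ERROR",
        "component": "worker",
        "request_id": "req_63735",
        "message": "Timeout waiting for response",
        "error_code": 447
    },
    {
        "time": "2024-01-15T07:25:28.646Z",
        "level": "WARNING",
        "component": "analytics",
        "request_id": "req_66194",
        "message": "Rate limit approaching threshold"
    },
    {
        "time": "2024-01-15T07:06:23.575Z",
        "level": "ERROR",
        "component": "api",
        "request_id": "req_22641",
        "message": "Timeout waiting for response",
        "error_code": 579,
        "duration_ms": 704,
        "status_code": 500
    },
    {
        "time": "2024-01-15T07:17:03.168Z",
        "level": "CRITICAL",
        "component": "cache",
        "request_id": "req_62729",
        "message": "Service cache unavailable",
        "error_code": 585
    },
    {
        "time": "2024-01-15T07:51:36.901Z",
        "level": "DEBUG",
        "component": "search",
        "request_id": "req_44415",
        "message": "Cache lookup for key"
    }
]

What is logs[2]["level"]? "WARNING"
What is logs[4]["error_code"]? 585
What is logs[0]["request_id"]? "req_44064"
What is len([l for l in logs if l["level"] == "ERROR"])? 2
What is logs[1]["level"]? "ERROR"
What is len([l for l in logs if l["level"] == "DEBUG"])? 1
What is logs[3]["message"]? "Timeout waiting for response"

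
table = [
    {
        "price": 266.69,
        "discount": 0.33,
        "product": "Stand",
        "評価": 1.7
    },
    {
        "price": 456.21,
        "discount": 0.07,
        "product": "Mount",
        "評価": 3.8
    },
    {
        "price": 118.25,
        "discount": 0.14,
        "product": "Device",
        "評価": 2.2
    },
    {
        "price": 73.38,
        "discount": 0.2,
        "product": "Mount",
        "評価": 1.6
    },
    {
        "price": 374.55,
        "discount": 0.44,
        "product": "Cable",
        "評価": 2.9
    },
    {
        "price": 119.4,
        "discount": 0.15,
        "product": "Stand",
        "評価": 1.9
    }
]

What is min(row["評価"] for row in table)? 1.6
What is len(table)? 6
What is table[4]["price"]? 374.55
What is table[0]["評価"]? 1.7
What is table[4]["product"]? "Cable"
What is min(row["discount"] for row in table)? 0.07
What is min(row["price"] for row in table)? 73.38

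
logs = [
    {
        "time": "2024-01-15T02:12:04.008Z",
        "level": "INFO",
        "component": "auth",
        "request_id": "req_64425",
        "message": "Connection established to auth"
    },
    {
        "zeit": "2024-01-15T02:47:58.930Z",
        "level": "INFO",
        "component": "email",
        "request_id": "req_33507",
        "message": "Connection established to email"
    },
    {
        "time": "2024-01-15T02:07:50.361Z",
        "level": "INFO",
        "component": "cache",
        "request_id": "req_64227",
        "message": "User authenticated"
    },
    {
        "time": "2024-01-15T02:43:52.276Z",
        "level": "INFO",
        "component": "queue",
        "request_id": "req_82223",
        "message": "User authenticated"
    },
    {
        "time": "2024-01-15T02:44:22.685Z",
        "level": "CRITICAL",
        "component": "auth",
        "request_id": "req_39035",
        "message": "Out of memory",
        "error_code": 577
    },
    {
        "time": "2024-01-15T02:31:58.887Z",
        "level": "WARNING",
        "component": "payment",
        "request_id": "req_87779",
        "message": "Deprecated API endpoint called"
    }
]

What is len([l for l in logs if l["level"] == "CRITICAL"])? 1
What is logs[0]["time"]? "2024-01-15T02:12:04.008Z"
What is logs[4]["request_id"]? "req_39035"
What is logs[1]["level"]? "INFO"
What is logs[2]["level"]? "INFO"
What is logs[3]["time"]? "2024-01-15T02:43:52.276Z"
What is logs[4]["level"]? "CRITICAL"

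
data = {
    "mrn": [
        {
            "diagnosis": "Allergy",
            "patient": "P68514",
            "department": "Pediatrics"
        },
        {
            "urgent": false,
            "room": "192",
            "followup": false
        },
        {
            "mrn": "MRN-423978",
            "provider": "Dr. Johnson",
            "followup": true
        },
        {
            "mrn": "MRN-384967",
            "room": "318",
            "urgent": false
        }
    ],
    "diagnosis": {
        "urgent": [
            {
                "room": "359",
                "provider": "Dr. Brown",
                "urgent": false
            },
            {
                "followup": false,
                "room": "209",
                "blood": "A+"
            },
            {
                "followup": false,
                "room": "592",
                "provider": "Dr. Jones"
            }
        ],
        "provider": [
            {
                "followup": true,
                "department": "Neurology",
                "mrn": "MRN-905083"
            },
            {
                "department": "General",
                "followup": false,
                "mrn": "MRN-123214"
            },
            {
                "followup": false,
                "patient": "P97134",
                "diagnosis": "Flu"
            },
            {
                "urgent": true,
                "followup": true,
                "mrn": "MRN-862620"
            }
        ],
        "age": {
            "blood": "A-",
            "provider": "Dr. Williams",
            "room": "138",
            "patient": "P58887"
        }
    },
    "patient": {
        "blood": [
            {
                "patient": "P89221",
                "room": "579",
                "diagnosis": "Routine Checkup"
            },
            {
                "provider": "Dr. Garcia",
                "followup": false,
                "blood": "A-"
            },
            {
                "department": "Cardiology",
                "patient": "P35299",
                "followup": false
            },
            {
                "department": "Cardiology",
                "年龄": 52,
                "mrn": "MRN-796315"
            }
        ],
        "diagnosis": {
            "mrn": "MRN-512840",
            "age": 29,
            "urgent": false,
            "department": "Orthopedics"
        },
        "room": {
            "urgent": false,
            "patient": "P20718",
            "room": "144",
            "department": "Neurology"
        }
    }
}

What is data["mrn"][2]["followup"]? True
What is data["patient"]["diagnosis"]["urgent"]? False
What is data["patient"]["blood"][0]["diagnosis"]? "Routine Checkup"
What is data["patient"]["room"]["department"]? "Neurology"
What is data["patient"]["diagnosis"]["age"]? 29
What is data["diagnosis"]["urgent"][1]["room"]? "209"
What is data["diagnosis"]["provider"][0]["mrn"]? "MRN-905083"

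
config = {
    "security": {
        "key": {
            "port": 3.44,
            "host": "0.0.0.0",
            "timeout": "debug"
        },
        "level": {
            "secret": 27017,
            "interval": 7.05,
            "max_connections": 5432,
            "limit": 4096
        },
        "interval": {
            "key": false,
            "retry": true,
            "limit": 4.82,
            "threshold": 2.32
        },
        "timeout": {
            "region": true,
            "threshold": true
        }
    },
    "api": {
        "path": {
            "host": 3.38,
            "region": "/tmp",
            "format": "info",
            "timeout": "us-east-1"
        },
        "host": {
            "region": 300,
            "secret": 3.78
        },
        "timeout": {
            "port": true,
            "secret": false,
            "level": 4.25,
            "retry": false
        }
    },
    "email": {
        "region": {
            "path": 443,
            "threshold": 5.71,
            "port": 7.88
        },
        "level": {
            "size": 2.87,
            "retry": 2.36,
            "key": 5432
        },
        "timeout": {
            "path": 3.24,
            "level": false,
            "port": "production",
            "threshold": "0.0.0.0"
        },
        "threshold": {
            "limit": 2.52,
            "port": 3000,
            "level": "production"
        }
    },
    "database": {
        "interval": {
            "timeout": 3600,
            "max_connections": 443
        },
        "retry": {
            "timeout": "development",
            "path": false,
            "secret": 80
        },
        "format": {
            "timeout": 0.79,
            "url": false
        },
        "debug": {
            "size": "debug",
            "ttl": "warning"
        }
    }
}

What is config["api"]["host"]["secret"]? 3.78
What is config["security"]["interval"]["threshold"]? 2.32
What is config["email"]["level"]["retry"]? 2.36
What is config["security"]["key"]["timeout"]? "debug"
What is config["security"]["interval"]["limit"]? 4.82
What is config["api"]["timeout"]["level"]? 4.25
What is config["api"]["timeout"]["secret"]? False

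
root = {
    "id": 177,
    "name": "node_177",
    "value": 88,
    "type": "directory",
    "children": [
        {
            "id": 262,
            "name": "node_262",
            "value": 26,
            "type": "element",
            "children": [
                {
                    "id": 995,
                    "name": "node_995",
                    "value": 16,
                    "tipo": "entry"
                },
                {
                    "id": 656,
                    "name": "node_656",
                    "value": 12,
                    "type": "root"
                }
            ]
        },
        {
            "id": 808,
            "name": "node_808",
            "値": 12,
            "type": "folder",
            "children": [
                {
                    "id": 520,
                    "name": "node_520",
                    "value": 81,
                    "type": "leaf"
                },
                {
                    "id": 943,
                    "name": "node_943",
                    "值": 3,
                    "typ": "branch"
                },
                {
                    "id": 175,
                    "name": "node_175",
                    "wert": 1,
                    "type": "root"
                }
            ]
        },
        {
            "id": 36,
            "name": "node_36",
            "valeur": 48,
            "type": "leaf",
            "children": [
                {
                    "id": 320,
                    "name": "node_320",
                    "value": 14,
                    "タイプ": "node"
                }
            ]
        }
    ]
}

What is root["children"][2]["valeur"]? 48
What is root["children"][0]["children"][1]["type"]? "root"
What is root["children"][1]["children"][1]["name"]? "node_943"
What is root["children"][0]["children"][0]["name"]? "node_995"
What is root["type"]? "directory"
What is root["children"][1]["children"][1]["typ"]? "branch"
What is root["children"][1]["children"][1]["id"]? 943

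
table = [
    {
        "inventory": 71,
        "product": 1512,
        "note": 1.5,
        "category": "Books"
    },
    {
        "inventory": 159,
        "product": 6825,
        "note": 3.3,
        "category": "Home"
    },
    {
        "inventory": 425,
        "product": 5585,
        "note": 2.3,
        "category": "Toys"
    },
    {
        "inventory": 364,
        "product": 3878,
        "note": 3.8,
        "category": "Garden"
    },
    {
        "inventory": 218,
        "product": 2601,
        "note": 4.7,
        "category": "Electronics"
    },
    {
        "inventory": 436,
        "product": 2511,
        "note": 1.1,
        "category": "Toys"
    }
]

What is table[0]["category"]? "Books"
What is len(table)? 6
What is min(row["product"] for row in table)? 1512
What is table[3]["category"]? "Garden"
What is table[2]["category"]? "Toys"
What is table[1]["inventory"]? 159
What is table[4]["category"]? "Electronics"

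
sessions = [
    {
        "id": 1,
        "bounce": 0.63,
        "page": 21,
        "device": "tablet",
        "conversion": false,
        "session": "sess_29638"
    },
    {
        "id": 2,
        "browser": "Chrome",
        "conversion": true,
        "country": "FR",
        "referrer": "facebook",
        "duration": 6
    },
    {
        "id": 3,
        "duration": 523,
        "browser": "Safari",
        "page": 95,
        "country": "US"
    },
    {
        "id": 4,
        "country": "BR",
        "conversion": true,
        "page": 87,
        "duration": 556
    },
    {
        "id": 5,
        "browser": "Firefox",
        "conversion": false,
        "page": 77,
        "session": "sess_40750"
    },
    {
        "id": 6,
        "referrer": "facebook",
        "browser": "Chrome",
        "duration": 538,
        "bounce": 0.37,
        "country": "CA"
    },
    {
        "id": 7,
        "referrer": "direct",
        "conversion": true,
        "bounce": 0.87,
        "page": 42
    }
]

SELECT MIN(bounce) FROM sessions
0.37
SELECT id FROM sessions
[1, 2, 3, 4, 5, 6, 7]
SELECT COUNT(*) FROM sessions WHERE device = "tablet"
1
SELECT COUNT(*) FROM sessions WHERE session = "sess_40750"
1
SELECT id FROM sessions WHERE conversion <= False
[1, 5]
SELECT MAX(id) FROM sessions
7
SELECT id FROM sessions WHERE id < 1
[]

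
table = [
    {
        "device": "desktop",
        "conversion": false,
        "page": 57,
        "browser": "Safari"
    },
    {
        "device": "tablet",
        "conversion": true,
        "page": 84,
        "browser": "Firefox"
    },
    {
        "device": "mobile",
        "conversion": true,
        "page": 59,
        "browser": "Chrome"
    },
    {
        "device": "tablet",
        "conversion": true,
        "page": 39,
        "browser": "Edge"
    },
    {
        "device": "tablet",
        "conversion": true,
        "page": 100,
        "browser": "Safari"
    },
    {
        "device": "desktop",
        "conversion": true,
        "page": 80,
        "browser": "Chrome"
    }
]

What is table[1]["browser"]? "Firefox"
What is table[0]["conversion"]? False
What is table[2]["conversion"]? True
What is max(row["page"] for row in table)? 100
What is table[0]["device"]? "desktop"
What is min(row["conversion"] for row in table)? False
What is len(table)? 6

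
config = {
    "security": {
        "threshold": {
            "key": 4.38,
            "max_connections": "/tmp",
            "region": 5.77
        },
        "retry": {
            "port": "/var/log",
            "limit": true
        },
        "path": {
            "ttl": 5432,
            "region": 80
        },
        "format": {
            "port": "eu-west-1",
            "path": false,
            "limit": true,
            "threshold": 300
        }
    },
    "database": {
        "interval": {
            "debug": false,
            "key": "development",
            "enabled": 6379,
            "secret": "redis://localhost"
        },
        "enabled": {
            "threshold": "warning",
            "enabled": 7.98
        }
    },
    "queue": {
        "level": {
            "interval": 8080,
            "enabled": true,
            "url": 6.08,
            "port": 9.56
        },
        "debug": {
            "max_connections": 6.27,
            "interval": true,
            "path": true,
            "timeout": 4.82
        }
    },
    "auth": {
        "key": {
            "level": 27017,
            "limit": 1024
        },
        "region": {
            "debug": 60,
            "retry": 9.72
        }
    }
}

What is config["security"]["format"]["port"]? "eu-west-1"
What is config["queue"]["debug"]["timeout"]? 4.82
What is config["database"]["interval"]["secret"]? "redis://localhost"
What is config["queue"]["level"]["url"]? 6.08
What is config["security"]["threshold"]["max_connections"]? "/tmp"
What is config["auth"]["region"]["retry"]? 9.72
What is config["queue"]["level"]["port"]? 9.56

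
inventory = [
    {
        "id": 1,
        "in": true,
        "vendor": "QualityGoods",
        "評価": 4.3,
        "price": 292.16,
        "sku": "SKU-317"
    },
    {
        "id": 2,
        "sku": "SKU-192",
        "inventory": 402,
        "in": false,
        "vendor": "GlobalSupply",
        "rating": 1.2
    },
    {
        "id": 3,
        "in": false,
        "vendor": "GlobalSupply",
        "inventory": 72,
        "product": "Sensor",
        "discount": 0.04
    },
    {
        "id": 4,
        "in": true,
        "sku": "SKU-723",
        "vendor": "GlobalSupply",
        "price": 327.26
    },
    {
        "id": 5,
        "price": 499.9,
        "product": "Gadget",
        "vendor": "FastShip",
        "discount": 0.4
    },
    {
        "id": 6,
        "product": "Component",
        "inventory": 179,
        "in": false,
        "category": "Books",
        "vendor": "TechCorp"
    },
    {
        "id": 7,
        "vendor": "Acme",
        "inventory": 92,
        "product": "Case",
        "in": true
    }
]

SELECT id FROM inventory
[1, 2, 3, 4, 5, 6, 7]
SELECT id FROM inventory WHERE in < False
[]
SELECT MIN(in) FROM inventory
False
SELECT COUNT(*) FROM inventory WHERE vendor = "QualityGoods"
1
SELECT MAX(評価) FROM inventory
4.3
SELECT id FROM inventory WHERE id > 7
[]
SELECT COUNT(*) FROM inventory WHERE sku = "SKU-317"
1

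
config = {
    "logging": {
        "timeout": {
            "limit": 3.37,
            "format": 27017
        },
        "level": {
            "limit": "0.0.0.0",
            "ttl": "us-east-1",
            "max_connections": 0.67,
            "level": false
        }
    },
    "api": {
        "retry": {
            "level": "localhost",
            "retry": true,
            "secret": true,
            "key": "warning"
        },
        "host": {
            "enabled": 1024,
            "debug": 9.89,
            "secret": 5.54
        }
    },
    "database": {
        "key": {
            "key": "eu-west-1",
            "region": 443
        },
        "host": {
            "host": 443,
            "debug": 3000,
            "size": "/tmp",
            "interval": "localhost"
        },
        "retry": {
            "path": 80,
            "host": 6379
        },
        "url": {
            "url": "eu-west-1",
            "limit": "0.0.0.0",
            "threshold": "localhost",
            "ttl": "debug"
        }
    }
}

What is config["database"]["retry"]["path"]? 80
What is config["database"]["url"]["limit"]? "0.0.0.0"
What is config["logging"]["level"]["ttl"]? "us-east-1"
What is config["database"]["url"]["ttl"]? "debug"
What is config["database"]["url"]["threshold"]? "localhost"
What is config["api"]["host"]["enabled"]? 1024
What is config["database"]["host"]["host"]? 443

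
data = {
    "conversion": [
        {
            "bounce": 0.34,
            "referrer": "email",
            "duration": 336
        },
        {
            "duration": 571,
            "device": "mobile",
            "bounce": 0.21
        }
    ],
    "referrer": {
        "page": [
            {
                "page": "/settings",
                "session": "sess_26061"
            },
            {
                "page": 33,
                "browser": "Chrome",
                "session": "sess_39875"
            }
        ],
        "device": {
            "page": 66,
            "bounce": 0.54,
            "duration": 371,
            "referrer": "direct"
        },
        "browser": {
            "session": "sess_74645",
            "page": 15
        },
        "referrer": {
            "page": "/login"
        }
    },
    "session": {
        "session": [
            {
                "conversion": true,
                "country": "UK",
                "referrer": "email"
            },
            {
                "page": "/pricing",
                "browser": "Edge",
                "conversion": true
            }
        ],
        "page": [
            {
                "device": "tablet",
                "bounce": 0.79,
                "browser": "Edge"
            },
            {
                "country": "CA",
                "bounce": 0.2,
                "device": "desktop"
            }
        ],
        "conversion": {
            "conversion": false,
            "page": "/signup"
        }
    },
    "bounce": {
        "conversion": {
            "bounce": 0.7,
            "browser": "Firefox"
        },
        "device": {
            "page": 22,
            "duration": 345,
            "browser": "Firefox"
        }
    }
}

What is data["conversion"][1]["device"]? "mobile"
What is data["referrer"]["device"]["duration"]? 371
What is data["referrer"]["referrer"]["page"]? "/login"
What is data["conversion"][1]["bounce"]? 0.21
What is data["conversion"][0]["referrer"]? "email"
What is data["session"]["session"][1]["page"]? "/pricing"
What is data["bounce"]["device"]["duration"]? 345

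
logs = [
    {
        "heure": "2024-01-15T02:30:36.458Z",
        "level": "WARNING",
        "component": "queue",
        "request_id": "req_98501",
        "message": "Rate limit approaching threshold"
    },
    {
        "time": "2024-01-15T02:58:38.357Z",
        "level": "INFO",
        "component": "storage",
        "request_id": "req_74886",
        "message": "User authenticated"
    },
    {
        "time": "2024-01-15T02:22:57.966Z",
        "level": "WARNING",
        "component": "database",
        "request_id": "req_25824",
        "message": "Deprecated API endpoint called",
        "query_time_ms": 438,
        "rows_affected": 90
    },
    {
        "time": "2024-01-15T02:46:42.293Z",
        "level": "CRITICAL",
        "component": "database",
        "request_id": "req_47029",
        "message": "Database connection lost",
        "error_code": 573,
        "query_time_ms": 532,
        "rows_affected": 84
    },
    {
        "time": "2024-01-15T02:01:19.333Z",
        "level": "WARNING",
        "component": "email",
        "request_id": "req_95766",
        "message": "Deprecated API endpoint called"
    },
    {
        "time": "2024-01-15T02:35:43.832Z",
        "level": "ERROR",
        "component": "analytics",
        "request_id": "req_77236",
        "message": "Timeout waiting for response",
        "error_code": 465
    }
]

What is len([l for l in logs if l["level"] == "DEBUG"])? 0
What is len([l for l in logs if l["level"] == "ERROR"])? 1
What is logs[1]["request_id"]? "req_74886"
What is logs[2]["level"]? "WARNING"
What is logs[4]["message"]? "Deprecated API endpoint called"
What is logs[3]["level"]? "CRITICAL"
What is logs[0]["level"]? "WARNING"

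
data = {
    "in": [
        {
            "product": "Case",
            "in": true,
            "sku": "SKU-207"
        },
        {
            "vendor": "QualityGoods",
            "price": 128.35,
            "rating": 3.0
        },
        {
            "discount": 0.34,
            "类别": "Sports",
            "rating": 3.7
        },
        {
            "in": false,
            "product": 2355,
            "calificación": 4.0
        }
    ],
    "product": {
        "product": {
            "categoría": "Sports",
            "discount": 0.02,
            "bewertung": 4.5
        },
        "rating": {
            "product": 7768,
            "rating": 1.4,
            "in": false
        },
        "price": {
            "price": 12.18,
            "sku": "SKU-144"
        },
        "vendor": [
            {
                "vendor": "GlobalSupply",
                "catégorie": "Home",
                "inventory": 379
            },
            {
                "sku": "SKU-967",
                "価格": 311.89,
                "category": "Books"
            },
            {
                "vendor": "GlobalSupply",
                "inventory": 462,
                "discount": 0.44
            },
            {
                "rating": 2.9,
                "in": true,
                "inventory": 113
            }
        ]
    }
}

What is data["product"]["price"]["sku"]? "SKU-144"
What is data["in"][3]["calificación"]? 4.0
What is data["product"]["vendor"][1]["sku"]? "SKU-967"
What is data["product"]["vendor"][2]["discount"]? 0.44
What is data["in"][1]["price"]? 128.35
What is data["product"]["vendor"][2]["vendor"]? "GlobalSupply"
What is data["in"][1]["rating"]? 3.0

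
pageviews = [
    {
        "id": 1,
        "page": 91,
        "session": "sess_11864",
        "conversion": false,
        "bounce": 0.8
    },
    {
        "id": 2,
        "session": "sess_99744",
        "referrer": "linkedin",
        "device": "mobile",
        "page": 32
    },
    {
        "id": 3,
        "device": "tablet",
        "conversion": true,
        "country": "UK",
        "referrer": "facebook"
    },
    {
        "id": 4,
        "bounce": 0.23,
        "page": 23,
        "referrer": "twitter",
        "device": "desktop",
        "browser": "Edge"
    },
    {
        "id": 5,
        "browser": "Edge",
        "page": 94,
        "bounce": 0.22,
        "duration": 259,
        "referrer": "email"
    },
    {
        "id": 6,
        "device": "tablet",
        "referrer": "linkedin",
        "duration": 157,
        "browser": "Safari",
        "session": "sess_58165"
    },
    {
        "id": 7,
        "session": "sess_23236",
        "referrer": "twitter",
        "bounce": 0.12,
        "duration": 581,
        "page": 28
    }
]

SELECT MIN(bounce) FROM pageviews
0.12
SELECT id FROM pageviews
[1, 2, 3, 4, 5, 6, 7]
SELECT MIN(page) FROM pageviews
23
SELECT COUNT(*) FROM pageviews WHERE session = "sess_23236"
1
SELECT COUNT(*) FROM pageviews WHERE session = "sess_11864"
1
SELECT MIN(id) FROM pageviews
1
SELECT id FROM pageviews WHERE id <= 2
[1, 2]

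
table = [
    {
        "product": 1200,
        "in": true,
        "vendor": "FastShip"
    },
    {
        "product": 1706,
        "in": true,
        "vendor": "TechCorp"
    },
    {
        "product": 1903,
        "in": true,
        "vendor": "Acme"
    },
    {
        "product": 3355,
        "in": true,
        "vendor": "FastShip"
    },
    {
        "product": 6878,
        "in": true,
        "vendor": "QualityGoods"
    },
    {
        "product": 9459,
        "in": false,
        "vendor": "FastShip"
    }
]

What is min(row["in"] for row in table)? False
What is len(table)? 6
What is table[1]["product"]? 1706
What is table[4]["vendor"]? "QualityGoods"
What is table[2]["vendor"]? "Acme"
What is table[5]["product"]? 9459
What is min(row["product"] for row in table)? 1200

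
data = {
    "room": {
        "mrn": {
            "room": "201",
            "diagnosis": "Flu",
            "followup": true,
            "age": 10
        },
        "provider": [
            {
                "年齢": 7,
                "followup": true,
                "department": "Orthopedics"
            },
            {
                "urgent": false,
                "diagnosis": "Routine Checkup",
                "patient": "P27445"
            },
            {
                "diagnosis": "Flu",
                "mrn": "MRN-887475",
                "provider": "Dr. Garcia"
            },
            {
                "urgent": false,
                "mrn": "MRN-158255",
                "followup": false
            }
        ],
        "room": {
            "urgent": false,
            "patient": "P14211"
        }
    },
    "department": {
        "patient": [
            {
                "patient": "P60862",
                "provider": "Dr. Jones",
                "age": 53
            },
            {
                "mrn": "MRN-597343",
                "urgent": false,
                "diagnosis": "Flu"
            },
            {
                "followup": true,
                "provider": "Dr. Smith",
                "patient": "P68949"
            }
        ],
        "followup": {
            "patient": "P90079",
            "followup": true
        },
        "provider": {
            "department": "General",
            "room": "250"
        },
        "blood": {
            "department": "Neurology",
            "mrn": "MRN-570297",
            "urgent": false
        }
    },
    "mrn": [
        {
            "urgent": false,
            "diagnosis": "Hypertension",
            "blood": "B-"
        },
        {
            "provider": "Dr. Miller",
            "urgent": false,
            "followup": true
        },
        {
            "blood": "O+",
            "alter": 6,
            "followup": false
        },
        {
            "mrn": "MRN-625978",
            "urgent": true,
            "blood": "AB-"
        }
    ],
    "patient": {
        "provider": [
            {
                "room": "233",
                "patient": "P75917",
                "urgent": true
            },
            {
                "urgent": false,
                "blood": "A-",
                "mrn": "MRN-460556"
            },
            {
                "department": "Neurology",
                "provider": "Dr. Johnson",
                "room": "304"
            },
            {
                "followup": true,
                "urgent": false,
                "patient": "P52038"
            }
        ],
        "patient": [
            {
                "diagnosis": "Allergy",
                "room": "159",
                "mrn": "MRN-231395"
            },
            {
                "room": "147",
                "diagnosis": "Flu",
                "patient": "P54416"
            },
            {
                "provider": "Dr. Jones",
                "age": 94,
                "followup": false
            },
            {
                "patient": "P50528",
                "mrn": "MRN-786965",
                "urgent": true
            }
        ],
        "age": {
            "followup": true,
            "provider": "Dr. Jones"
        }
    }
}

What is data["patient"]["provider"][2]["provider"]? "Dr. Johnson"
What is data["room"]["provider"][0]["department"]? "Orthopedics"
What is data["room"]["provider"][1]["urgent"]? False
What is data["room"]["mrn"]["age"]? 10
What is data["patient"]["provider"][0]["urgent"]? True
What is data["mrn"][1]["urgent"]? False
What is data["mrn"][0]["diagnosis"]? "Hypertension"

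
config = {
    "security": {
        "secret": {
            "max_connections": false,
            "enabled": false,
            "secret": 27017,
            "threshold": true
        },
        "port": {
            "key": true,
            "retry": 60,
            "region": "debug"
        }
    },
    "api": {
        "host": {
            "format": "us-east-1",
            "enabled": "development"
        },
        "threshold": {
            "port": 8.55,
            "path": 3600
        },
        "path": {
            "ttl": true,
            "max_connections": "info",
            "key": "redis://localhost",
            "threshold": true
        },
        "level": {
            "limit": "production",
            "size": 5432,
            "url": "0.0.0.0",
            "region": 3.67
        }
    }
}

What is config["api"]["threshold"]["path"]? 3600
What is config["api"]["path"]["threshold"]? True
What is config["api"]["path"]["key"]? "redis://localhost"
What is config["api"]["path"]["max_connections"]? "info"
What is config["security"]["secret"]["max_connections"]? False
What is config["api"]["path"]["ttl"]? True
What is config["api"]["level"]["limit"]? "production"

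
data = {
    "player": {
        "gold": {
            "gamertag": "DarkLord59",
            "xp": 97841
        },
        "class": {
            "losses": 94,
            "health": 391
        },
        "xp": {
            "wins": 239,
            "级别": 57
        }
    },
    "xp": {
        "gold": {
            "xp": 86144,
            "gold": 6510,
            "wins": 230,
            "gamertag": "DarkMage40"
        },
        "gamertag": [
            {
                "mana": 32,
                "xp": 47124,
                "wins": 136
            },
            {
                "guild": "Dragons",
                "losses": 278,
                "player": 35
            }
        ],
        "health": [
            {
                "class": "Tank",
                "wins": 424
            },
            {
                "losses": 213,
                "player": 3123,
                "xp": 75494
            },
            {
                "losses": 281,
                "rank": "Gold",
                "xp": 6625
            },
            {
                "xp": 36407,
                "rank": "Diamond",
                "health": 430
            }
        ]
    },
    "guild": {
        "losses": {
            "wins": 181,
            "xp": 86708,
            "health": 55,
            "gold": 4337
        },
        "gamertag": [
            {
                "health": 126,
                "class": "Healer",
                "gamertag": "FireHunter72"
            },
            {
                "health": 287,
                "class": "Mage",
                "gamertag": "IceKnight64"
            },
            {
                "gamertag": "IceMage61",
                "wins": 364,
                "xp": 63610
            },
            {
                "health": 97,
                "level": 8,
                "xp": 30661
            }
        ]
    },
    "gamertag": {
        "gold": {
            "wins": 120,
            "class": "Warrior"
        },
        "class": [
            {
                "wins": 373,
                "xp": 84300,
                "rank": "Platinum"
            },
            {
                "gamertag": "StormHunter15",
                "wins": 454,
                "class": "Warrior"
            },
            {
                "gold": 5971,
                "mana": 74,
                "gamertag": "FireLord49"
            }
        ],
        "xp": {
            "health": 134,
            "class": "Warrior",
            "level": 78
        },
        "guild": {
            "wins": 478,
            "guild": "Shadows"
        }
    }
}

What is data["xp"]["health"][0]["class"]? "Tank"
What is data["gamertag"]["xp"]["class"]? "Warrior"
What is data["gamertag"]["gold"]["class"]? "Warrior"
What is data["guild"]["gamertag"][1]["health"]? 287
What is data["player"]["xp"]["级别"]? 57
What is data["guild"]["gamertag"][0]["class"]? "Healer"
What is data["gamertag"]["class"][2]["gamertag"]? "FireLord49"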